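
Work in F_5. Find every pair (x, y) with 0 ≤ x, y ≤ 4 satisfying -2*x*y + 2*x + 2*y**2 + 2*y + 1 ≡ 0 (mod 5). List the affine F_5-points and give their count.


Affine F_5-points: {(0, 1), (0, 3), (1, 1), (1, 4), (2, 0), (2, 1), (3, 1), (4, 1), (4, 2)}; count = 9.

For each of the 25 pairs (x, y) ∈ F_5², evaluate f(x, y) mod 5. Record the zeros.
  x = 0: [0↦1, 1↦0, 2↦3, 3↦0, 4↦1]  zeros at y ∈ {1, 3}
  x = 1: [0↦3, 1↦0, 2↦1, 3↦1, 4↦0]  zeros at y ∈ {1, 4}
  x = 2: [0↦0, 1↦0, 2↦4, 3↦2, 4↦4]  zeros at y ∈ {0, 1}
  x = 3: [0↦2, 1↦0, 2↦2, 3↦3, 4↦3]  zeros at y ∈ {1}
  x = 4: [0↦4, 1↦0, 2↦0, 3↦4, 4↦2]  zeros at y ∈ {1, 2}
Collecting zeros: affine points = {(0, 1), (0, 3), (1, 1), (1, 4), (2, 0), (2, 1), (3, 1), (4, 1), (4, 2)}.
Total count |C(F_5)_aff| = 9.


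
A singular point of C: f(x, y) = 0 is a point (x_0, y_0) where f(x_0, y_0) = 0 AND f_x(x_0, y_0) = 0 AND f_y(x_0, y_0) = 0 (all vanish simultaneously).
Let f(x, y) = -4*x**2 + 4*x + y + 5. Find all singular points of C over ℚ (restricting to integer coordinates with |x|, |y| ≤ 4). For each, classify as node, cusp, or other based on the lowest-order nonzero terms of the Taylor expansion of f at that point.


No singular points in the scanned grid; C is smooth there.

Compute partial derivatives:
  f_x = 4 - 8*x.
  f_y = 1.
f_y = 1 is a nonzero constant, so f_y never vanishes: no point (x, y) can satisfy f = f_x = f_y = 0. In particular no (x, y) ∈ {−4, ..., 4}² is singular; the curve is smooth.


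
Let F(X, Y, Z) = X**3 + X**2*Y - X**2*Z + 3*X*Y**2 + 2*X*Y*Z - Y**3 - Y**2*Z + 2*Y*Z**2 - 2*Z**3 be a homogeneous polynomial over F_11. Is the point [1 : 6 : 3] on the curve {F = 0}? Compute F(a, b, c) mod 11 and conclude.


F(1,6,3) ≡ 10 (mod 11); P is NOT on the curve.

Evaluate F(1, 6, 3) term-by-term (mod 11).
  X**3 ↦ 1·1·1·1 = 1
  X**2*Y ↦ 1·1·6·1 = 6
  -X**2*Z ↦ -1·1·1·3 = -3
  3*X*Y**2 ↦ 3·1·36·1 = 108
  2*X*Y*Z ↦ 2·1·6·3 = 36
  -Y**3 ↦ -1·1·216·1 = -216
  -Y**2*Z ↦ -1·1·36·3 = -108
  2*Y*Z**2 ↦ 2·1·6·9 = 108
  -2*Z**3 ↦ -2·1·1·27 = -54
Sum: F(1, 6, 3) = (1) + (6) + (-3) + (108) + (36) + (-216) + (-108) + (108) + (-54) = -122.
Reducing mod 11: -122 ≡ 10 (mod 11).
Since F(a, b, c) ≡ 10 ≠ 0 (mod 11), P does NOT lie on the curve.


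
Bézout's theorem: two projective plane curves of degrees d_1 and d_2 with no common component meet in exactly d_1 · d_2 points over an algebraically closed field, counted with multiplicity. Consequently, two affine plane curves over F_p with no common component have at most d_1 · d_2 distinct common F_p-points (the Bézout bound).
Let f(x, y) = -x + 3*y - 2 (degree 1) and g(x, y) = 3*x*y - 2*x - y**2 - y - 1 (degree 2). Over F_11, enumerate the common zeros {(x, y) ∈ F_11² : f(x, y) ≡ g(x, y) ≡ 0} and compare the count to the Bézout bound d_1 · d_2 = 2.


Common zeros: ∅; count = 0; Bézout bound = 2.

deg(f) = 1, deg(g) = 2, so Bézout bound = 2.
Scan x ∈ F_11. For each x, list the y ∈ F_11 with f(x, y) ≡ 0 and those with g(x, y) ≡ 0 (mod 11); the common zeros in that column are the intersection.
  x = 0: f ≡ 0 at y ∈ {8}; g ≡ 0 at y ∈ ∅; common: ∅.
  x = 1: f ≡ 0 at y ∈ {1}; g ≡ 0 at y ∈ {4, 9}; common: ∅.
  x = 2: f ≡ 0 at y ∈ {5}; g ≡ 0 at y ∈ {6, 10}; common: ∅.
  x = 3: f ≡ 0 at y ∈ {9}; g ≡ 0 at y ∈ {1, 7}; common: ∅.
  x = 4: f ≡ 0 at y ∈ {2}; g ≡ 0 at y ∈ ∅; common: ∅.
  x = 5: f ≡ 0 at y ∈ {6}; g ≡ 0 at y ∈ {0, 3}; common: ∅.
  x = 6: f ≡ 0 at y ∈ {10}; g ≡ 0 at y ∈ ∅; common: ∅.
  x = 7: f ≡ 0 at y ∈ {3}; g ≡ 0 at y ∈ ∅; common: ∅.
  x = 8: f ≡ 0 at y ∈ {7}; g ≡ 0 at y ∈ ∅; common: ∅.
  x = 9: f ≡ 0 at y ∈ {0}; g ≡ 0 at y ∈ ∅; common: ∅.
  x = 10: f ≡ 0 at y ∈ {4}; g ≡ 0 at y ∈ {2, 5}; common: ∅.
Collecting: common zeros = ∅, so the count is 0.
Comparison with the Bézout bound: 0 ≤ 2 = deg(f)·deg(g), as expected for curves with no common component (the affine F_11-count falls short of the bound because intersections may lie at infinity, over extension fields, or carry multiplicity).


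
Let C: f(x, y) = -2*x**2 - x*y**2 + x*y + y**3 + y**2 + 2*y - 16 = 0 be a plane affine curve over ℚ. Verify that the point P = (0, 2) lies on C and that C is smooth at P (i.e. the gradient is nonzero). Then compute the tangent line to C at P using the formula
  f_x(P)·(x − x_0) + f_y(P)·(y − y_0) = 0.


Tangent line at P: -2*x + 18*y - 36 = 0.

Step 1: f(0, 2) = 0, so P lies on C.
Step 2: partial derivatives
  f_x(x, y) = -4*x - y**2 + y, f_y(x, y) = -2*x*y + x + 3*y**2 + 2*y + 2.
  f_x(P) = -2, f_y(P) = 18 (gradient nonzero, so P is smooth).
Step 3: tangent line at P: -2·(x − 0) + 18·(y − 2) = 0.
Expanding: -2*x + 18*y - 36 = 0.


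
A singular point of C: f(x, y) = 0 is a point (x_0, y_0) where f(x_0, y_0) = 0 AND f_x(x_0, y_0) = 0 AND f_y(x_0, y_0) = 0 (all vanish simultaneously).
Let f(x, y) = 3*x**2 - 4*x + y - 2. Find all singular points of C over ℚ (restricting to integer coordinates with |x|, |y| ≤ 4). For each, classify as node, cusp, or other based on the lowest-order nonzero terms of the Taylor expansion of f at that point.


No singular points in the scanned grid; C is smooth there.

Compute partial derivatives:
  f_x = 6*x - 4.
  f_y = 1.
f_y = 1 is a nonzero constant, so f_y never vanishes: no point (x, y) can satisfy f = f_x = f_y = 0. In particular no (x, y) ∈ {−4, ..., 4}² is singular; the curve is smooth.


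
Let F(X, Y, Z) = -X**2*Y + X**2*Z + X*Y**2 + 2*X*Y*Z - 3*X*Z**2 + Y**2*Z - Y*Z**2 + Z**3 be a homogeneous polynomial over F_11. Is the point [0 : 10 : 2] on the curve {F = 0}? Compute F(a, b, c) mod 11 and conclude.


F(0,10,2) ≡ 3 (mod 11); P is NOT on the curve.

Evaluate F(0, 10, 2) term-by-term (mod 11).
  -X**2*Y ↦ -1·0·10·1 = 0
  X**2*Z ↦ 1·0·1·2 = 0
  X*Y**2 ↦ 1·0·100·1 = 0
  2*X*Y*Z ↦ 2·0·10·2 = 0
  -3*X*Z**2 ↦ -3·0·1·4 = 0
  Y**2*Z ↦ 1·1·100·2 = 200
  -Y*Z**2 ↦ -1·1·10·4 = -40
  Z**3 ↦ 1·1·1·8 = 8
Sum: F(0, 10, 2) = (0) + (0) + (0) + (0) + (0) + (200) + (-40) + (8) = 168.
Reducing mod 11: 168 ≡ 3 (mod 11).
Since F(a, b, c) ≡ 3 ≠ 0 (mod 11), P does NOT lie on the curve.


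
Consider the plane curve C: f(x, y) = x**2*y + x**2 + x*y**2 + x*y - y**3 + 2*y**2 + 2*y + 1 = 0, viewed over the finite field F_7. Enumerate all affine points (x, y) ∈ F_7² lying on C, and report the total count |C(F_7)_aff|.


Affine F_7-points: {(1, 2), (1, 3), (1, 5), (3, 1), (3, 3), (4, 2)}; count = 6.

For each of the 49 pairs (x, y) ∈ F_7², evaluate f(x, y) mod 7. Record the zeros.
  x = 0: [0↦1, 1↦4, 2↦5, 3↦5, 4↦5, 5↦6, 6↦2]  zeros at y ∈ ∅
  x = 1: [0↦2, 1↦1, 2↦0, 3↦0, 4↦2, 5↦0, 6↦2]  zeros at y ∈ {2, 3, 5}
  x = 2: [0↦5, 1↦2, 2↦1, 3↦3, 4↦2, 5↦6, 6↦2]  zeros at y ∈ ∅
  x = 3: [0↦3, 1↦0, 2↦1, 3↦0, 4↦5, 5↦3, 6↦2]  zeros at y ∈ {1, 3}
  x = 4: [0↦3, 1↦2, 2↦0, 3↦5, 4↦4, 5↦5, 6↦2]  zeros at y ∈ {2}
  x = 5: [0↦5, 1↦1, 2↦5, 3↦4, 4↦6, 5↦5, 6↦2]  zeros at y ∈ ∅
  x = 6: [0↦2, 1↦4, 2↦2, 3↦4, 4↦4, 5↦3, 6↦2]  zeros at y ∈ ∅
Collecting zeros: affine points = {(1, 2), (1, 3), (1, 5), (3, 1), (3, 3), (4, 2)}.
Total count |C(F_7)_aff| = 6.


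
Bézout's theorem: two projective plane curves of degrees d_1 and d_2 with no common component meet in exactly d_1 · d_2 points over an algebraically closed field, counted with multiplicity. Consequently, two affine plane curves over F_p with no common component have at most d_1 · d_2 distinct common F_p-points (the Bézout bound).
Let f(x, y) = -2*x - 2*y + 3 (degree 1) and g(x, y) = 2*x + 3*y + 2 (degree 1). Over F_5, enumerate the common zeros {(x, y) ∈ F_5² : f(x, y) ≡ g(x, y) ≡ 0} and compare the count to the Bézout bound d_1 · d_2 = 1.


Common zeros: {(4, 0)}; count = 1; Bézout bound = 1.

deg(f) = 1, deg(g) = 1, so Bézout bound = 1.
Scan x ∈ F_5. For each x, list the y ∈ F_5 with f(x, y) ≡ 0 and those with g(x, y) ≡ 0 (mod 5); the common zeros in that column are the intersection.
  x = 0: f ≡ 0 at y ∈ {4}; g ≡ 0 at y ∈ {1}; common: ∅.
  x = 1: f ≡ 0 at y ∈ {3}; g ≡ 0 at y ∈ {2}; common: ∅.
  x = 2: f ≡ 0 at y ∈ {2}; g ≡ 0 at y ∈ {3}; common: ∅.
  x = 3: f ≡ 0 at y ∈ {1}; g ≡ 0 at y ∈ {4}; common: ∅.
  x = 4: f ≡ 0 at y ∈ {0}; g ≡ 0 at y ∈ {0}; common: {0}.
Collecting: common zeros = {(4, 0)}, so the count is 1.
Comparison with the Bézout bound: 1 ≤ 1 = deg(f)·deg(g), as expected for curves with no common component (the bound is attained).


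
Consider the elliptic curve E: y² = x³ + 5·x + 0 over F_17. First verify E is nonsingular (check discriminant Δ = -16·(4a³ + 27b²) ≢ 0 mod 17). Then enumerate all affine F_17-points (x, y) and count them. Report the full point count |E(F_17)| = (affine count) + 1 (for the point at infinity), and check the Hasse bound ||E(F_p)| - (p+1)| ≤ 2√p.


Affine points = {(0, 0), (2, 1), (2, 16), (3, 5), (3, 12), (4, 4), (4, 13), (6, 5), (6, 12), (7, 2), (7, 15), (8, 5), (8, 12), (9, 3), (9, 14), (10, 8), (10, 9), (11, 3), (11, 14), (13, 1), (13, 16), (14, 3), (14, 14), (15, 4), (15, 13)}; affine count = 25; |E(F_17)| = 26.

Discriminant check: Δ ∝ 4a³ + 27b² = 4·5³ + 27·0² = 4·125 + 27·0 ≡ 7 (mod 17). Nonzero ⇒ E is nonsingular.
For each x ∈ F_17, compute rhs = x³ + 5·x + 0 mod 17, then count y ∈ F_17 with y² ≡ rhs.
  x = 0: rhs = 0, matching y values: 0 (1 points).
  x = 1: rhs = 6, matching y values: none (0 points).
  x = 2: rhs = 1, matching y values: 1, 16 (2 points).
  x = 3: rhs = 8, matching y values: 5, 12 (2 points).
  x = 4: rhs = 16, matching y values: 4, 13 (2 points).
  x = 5: rhs = 14, matching y values: none (0 points).
  x = 6: rhs = 8, matching y values: 5, 12 (2 points).
  x = 7: rhs = 4, matching y values: 2, 15 (2 points).
  x = 8: rhs = 8, matching y values: 5, 12 (2 points).
  x = 9: rhs = 9, matching y values: 3, 14 (2 points).
  x = 10: rhs = 13, matching y values: 8, 9 (2 points).
  x = 11: rhs = 9, matching y values: 3, 14 (2 points).
  x = 12: rhs = 3, matching y values: none (0 points).
  x = 13: rhs = 1, matching y values: 1, 16 (2 points).
  x = 14: rhs = 9, matching y values: 3, 14 (2 points).
  x = 15: rhs = 16, matching y values: 4, 13 (2 points).
  x = 16: rhs = 11, matching y values: none (0 points).
Total affine count: 25.
Full point count |E(F_17)| = 25 + 1 = 26.
Hasse bound: |26 − (17+1)| = |8| = 8 ≤ 2√17 ≈ 8.2462 ✓.


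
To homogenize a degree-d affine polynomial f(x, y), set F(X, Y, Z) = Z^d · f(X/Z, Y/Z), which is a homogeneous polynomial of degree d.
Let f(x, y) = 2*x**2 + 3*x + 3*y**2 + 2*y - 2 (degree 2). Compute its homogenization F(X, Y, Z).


F(X, Y, Z) = 2*X**2 + 3*X*Z + 3*Y**2 + 2*Y*Z - 2*Z**2

deg(f) = 2.
Substitute x = X/Z, y = Y/Z into f, then multiply by Z^2.
  monomial 2·x^2·y^0 ↦ 2·X^2·Y^0·Z^0.
  monomial 3·x^1·y^0 ↦ 3·X^1·Y^0·Z^1.
  monomial 3·x^0·y^2 ↦ 3·X^0·Y^2·Z^0.
  monomial 2·x^0·y^1 ↦ 2·X^0·Y^1·Z^1.
  monomial -2·x^0·y^0 ↦ -2·X^0·Y^0·Z^2.
Collecting: F(X, Y, Z) = 2*X**2 + 3*X*Z + 3*Y**2 + 2*Y*Z - 2*Z**2.


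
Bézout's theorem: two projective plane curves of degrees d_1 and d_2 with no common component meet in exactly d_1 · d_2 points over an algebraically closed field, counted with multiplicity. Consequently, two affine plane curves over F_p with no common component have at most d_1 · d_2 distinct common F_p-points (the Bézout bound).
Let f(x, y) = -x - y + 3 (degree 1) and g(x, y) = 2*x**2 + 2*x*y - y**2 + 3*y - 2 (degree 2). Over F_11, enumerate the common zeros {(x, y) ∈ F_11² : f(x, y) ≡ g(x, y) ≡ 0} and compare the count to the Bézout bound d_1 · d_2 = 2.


Common zeros: ∅; count = 0; Bézout bound = 2.

deg(f) = 1, deg(g) = 2, so Bézout bound = 2.
Scan x ∈ F_11. For each x, list the y ∈ F_11 with f(x, y) ≡ 0 and those with g(x, y) ≡ 0 (mod 11); the common zeros in that column are the intersection.
  x = 0: f ≡ 0 at y ∈ {3}; g ≡ 0 at y ∈ {1, 2}; common: ∅.
  x = 1: f ≡ 0 at y ∈ {2}; g ≡ 0 at y ∈ {0, 5}; common: ∅.
  x = 2: f ≡ 0 at y ∈ {1}; g ≡ 0 at y ∈ ∅; common: ∅.
  x = 3: f ≡ 0 at y ∈ {0}; g ≡ 0 at y ∈ ∅; common: ∅.
  x = 4: f ≡ 0 at y ∈ {10}; g ≡ 0 at y ∈ ∅; common: ∅.
  x = 5: f ≡ 0 at y ∈ {9}; g ≡ 0 at y ∈ {5, 8}; common: ∅.
  x = 6: f ≡ 0 at y ∈ {8}; g ≡ 0 at y ∈ ∅; common: ∅.
  x = 7: f ≡ 0 at y ∈ {7}; g ≡ 0 at y ∈ ∅; common: ∅.
  x = 8: f ≡ 0 at y ∈ {6}; g ≡ 0 at y ∈ ∅; common: ∅.
  x = 9: f ≡ 0 at y ∈ {5}; g ≡ 0 at y ∈ {2, 8}; common: ∅.
  x = 10: f ≡ 0 at y ∈ {4}; g ≡ 0 at y ∈ {0, 1}; common: ∅.
Collecting: common zeros = ∅, so the count is 0.
Comparison with the Bézout bound: 0 ≤ 2 = deg(f)·deg(g), as expected for curves with no common component (the affine F_11-count falls short of the bound because intersections may lie at infinity, over extension fields, or carry multiplicity).


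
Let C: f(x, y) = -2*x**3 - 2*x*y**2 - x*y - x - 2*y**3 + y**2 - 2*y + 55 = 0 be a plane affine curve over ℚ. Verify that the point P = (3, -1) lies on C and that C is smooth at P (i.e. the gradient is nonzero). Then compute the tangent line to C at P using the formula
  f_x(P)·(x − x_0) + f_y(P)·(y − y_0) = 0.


Tangent line at P: -56*x - y + 167 = 0.

Step 1: f(3, -1) = 0, so P lies on C.
Step 2: partial derivatives
  f_x(x, y) = -6*x**2 - 2*y**2 - y - 1, f_y(x, y) = -4*x*y - x - 6*y**2 + 2*y - 2.
  f_x(P) = -56, f_y(P) = -1 (gradient nonzero, so P is smooth).
Step 3: tangent line at P: -56·(x − 3) + -1·(y − -1) = 0.
Expanding: -56*x - y + 167 = 0.


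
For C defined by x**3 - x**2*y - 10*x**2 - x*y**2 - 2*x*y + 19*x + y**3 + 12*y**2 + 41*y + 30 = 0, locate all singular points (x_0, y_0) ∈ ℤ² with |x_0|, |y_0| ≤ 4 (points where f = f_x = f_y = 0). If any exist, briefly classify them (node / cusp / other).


Singular points: {(2, -3)}; classification: node.

Compute partial derivatives:
  f_x = 3*x**2 - 2*x*y - 20*x - y**2 - 2*y + 19.
  f_y = -x**2 - 2*x*y - 2*x + 3*y**2 + 24*y + 41.
Scan x_0 ∈ {−4, ..., 4}. For each x_0, f_y(x_0, y) is a polynomial in y; find its integer roots y ∈ {−4, ..., 4}, then test f_x and f at those candidates.
  x = -4: f_y(-4, y) = 3*y**2 + 32*y + 33; no integer root y with |y| ≤ 4.
  x = -3: f_y(-3, y) = 3*y**2 + 30*y + 38; no integer root y with |y| ≤ 4.
  x = -2: f_y(-2, y) = 3*y**2 + 28*y + 41; no integer root y with |y| ≤ 4.
  x = -1: f_y(-1, y) = 3*y**2 + 26*y + 42; no integer root y with |y| ≤ 4.
  x = 0: f_y(0, y) = 3*y**2 + 24*y + 41; no integer root y with |y| ≤ 4.
  x = 1: f_y(1, y) = 3*y**2 + 22*y + 38; no integer root y with |y| ≤ 4.
  x = 2: f_y(2, y) = 3*y**2 + 20*y + 33; vanishes at y ∈ {-3}. (2, -3): f_x = 0, f = 0 — SINGULAR.
  x = 3: f_y(3, y) = 3*y**2 + 18*y + 26; no integer root y with |y| ≤ 4.
  x = 4: f_y(4, y) = 3*y**2 + 16*y + 17; no integer root y with |y| ≤ 4.
Only singular point on the grid: (2, -3).
Classify: substitute x = 2 + u, y = -3 + v and expand: f = u**3 - u**2*v - u**2 - u*v**2 + v**3 + v**2.
No constant or linear terms (consistent with a singular point). Quadratic part: -u**2 + v**2. Cubic part: u**3 - u**2*v - u*v**2 + v**3.
The quadratic part v**2 - u**2 = (v − u)(v + u) splits into two distinct linear factors, so there are two distinct tangent lines y − -3 = ±(x − 2) — this is a node (ordinary double point).
Classification: node.


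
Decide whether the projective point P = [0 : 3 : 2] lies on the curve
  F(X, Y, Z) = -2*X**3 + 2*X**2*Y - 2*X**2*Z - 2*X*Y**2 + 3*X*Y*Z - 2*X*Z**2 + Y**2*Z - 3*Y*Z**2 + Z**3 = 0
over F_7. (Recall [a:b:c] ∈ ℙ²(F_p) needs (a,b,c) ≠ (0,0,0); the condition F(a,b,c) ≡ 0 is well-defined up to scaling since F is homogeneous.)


F(0,3,2) ≡ 4 (mod 7); P is NOT on the curve.

Evaluate F(0, 3, 2) term-by-term (mod 7).
  -2*X**3 ↦ -2·0·1·1 = 0
  2*X**2*Y ↦ 2·0·3·1 = 0
  -2*X**2*Z ↦ -2·0·1·2 = 0
  -2*X*Y**2 ↦ -2·0·9·1 = 0
  3*X*Y*Z ↦ 3·0·3·2 = 0
  -2*X*Z**2 ↦ -2·0·1·4 = 0
  Y**2*Z ↦ 1·1·9·2 = 18
  -3*Y*Z**2 ↦ -3·1·3·4 = -36
  Z**3 ↦ 1·1·1·8 = 8
Sum: F(0, 3, 2) = (0) + (0) + (0) + (0) + (0) + (0) + (18) + (-36) + (8) = -10.
Reducing mod 7: -10 ≡ 4 (mod 7).
Since F(a, b, c) ≡ 4 ≠ 0 (mod 7), P does NOT lie on the curve.


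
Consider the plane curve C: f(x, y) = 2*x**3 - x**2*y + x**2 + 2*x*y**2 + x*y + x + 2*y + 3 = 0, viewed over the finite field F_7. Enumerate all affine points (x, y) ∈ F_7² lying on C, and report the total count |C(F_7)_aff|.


Affine F_7-points: {(0, 2), (1, 0), (1, 6), (4, 5), (5, 2), (5, 4), (6, 2), (6, 5)}; count = 8.

For each of the 49 pairs (x, y) ∈ F_7², evaluate f(x, y) mod 7. Record the zeros.
  x = 0: [0↦3, 1↦5, 2↦0, 3↦2, 4↦4, 5↦6, 6↦1]  zeros at y ∈ {2}
  x = 1: [0↦0, 1↦4, 2↦5, 3↦3, 4↦5, 5↦4, 6↦0]  zeros at y ∈ {0, 6}
  x = 2: [0↦4, 1↦1, 2↦6, 3↦5, 4↦5, 5↦6, 6↦1]  zeros at y ∈ ∅
  x = 3: [0↦6, 1↦1, 2↦1, 3↦6, 4↦2, 5↦3, 6↦2]  zeros at y ∈ ∅
  x = 4: [0↦4, 1↦2, 2↦2, 3↦4, 4↦1, 5↦0, 6↦1]  zeros at y ∈ {5}
  x = 5: [0↦3, 1↦2, 2↦0, 3↦4, 4↦0, 5↦2, 6↦3]  zeros at y ∈ {2, 4}
  x = 6: [0↦1, 1↦6, 2↦0, 3↦4, 4↦4, 5↦0, 6↦6]  zeros at y ∈ {2, 5}
Collecting zeros: affine points = {(0, 2), (1, 0), (1, 6), (4, 5), (5, 2), (5, 4), (6, 2), (6, 5)}.
Total count |C(F_7)_aff| = 8.


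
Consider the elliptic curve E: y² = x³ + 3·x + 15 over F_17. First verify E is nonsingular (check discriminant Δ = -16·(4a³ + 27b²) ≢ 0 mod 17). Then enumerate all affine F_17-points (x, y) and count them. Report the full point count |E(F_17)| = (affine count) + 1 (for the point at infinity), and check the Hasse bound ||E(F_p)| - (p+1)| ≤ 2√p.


Affine points = {(0, 7), (0, 10), (1, 6), (1, 11), (3, 0), (5, 6), (5, 11), (10, 5), (10, 12), (11, 6), (11, 11), (14, 8), (14, 9), (15, 1), (15, 16)}; affine count = 15; |E(F_17)| = 16.

Discriminant check: Δ ∝ 4a³ + 27b² = 4·3³ + 27·15² = 4·27 + 27·225 ≡ 12 (mod 17). Nonzero ⇒ E is nonsingular.
For each x ∈ F_17, compute rhs = x³ + 3·x + 15 mod 17, then count y ∈ F_17 with y² ≡ rhs.
  x = 0: rhs = 15, matching y values: 7, 10 (2 points).
  x = 1: rhs = 2, matching y values: 6, 11 (2 points).
  x = 2: rhs = 12, matching y values: none (0 points).
  x = 3: rhs = 0, matching y values: 0 (1 points).
  x = 4: rhs = 6, matching y values: none (0 points).
  x = 5: rhs = 2, matching y values: 6, 11 (2 points).
  x = 6: rhs = 11, matching y values: none (0 points).
  x = 7: rhs = 5, matching y values: none (0 points).
  x = 8: rhs = 7, matching y values: none (0 points).
  x = 9: rhs = 6, matching y values: none (0 points).
  x = 10: rhs = 8, matching y values: 5, 12 (2 points).
  x = 11: rhs = 2, matching y values: 6, 11 (2 points).
  x = 12: rhs = 11, matching y values: none (0 points).
  x = 13: rhs = 7, matching y values: none (0 points).
  x = 14: rhs = 13, matching y values: 8, 9 (2 points).
  x = 15: rhs = 1, matching y values: 1, 16 (2 points).
  x = 16: rhs = 11, matching y values: none (0 points).
Total affine count: 15.
Full point count |E(F_17)| = 15 + 1 = 16.
Hasse bound: |16 − (17+1)| = |-2| = 2 ≤ 2√17 ≈ 8.2462 ✓.


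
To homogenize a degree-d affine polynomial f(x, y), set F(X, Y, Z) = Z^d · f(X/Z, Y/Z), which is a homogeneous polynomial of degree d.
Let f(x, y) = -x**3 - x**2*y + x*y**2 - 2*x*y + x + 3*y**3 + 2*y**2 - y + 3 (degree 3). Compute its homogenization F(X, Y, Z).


F(X, Y, Z) = -X**3 - X**2*Y + X*Y**2 - 2*X*Y*Z + X*Z**2 + 3*Y**3 + 2*Y**2*Z - Y*Z**2 + 3*Z**3

deg(f) = 3.
Substitute x = X/Z, y = Y/Z into f, then multiply by Z^3.
  monomial -1·x^3·y^0 ↦ -1·X^3·Y^0·Z^0.
  monomial -1·x^2·y^1 ↦ -1·X^2·Y^1·Z^0.
  monomial 1·x^1·y^2 ↦ 1·X^1·Y^2·Z^0.
  monomial -2·x^1·y^1 ↦ -2·X^1·Y^1·Z^1.
  monomial 1·x^1·y^0 ↦ 1·X^1·Y^0·Z^2.
  monomial 3·x^0·y^3 ↦ 3·X^0·Y^3·Z^0.
  monomial 2·x^0·y^2 ↦ 2·X^0·Y^2·Z^1.
  monomial -1·x^0·y^1 ↦ -1·X^0·Y^1·Z^2.
  monomial 3·x^0·y^0 ↦ 3·X^0·Y^0·Z^3.
Collecting: F(X, Y, Z) = -X**3 - X**2*Y + X*Y**2 - 2*X*Y*Z + X*Z**2 + 3*Y**3 + 2*Y**2*Z - Y*Z**2 + 3*Z**3.


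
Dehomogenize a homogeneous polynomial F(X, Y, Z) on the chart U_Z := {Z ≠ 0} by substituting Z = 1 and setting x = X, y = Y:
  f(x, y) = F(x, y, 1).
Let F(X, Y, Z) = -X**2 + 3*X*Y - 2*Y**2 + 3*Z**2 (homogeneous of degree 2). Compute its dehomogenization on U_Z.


f(x, y) = -x**2 + 3*x*y - 2*y**2 + 3

On U_Z we set Z = 1. Each monomial c·X^i·Y^j·Z^k in F becomes c·x^i·y^j·1^k = c·x^i·y^j.
Substituting Z = 1: F(X, Y, 1) = -x**2 + 3*x*y - 2*y**2 + 3.
Note: deg(f) ≤ deg(F) = 2; strict inequality happens when F is divisible by Z (lost terms).


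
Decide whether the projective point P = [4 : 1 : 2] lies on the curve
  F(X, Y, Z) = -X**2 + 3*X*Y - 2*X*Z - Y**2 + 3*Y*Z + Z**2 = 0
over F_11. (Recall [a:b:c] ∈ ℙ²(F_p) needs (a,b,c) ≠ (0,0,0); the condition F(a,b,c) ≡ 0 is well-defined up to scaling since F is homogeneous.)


F(4,1,2) ≡ 0 (mod 11); P is on the curve.

Evaluate F(4, 1, 2) term-by-term (mod 11).
  -X**2 ↦ -1·16·1·1 = -16
  3*X*Y ↦ 3·4·1·1 = 12
  -2*X*Z ↦ -2·4·1·2 = -16
  -Y**2 ↦ -1·1·1·1 = -1
  3*Y*Z ↦ 3·1·1·2 = 6
  Z**2 ↦ 1·1·1·4 = 4
Sum: F(4, 1, 2) = (-16) + (12) + (-16) + (-1) + (6) + (4) = -11.
Reducing mod 11: -11 ≡ 0 (mod 11).
Since F(a, b, c) ≡ 0 (mod 11), P lies on the curve.


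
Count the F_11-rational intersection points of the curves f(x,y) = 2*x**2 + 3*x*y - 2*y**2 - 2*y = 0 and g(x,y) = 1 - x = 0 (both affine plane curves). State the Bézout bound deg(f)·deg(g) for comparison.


Common zeros: ∅; count = 0; Bézout bound = 2.

deg(f) = 2, deg(g) = 1, so Bézout bound = 2.
Scan x ∈ F_11. For each x, list the y ∈ F_11 with f(x, y) ≡ 0 and those with g(x, y) ≡ 0 (mod 11); the common zeros in that column are the intersection.
  x = 0: f ≡ 0 at y ∈ {0, 10}; g ≡ 0 at y ∈ ∅; common: ∅.
  x = 1: f ≡ 0 at y ∈ ∅; g ≡ 0 at y ∈ {0, 1, 2, 3, 4, 5, 6, 7, 8, 9, 10}; common: ∅.
  x = 2: f ≡ 0 at y ∈ {5, 8}; g ≡ 0 at y ∈ ∅; common: ∅.
  x = 3: f ≡ 0 at y ∈ ∅; g ≡ 0 at y ∈ ∅; common: ∅.
  x = 4: f ≡ 0 at y ∈ {2, 3}; g ≡ 0 at y ∈ ∅; common: ∅.
  x = 5: f ≡ 0 at y ∈ ∅; g ≡ 0 at y ∈ ∅; common: ∅.
  x = 6: f ≡ 0 at y ∈ ∅; g ≡ 0 at y ∈ ∅; common: ∅.
  x = 7: f ≡ 0 at y ∈ {5, 10}; g ≡ 0 at y ∈ ∅; common: ∅.
  x = 8: f ≡ 0 at y ∈ {3, 8}; g ≡ 0 at y ∈ ∅; common: ∅.
  x = 9: f ≡ 0 at y ∈ ∅; g ≡ 0 at y ∈ ∅; common: ∅.
  x = 10: f ≡ 0 at y ∈ ∅; g ≡ 0 at y ∈ ∅; common: ∅.
Collecting: common zeros = ∅, so the count is 0.
Comparison with the Bézout bound: 0 ≤ 2 = deg(f)·deg(g), as expected for curves with no common component (the affine F_11-count falls short of the bound because intersections may lie at infinity, over extension fields, or carry multiplicity).


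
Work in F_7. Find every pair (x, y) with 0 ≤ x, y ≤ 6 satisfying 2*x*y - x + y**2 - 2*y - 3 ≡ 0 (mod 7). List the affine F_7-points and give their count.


Affine F_7-points: {(0, 3), (0, 6), (1, 2), (1, 5), (4, 0), (4, 1)}; count = 6.

For each of the 49 pairs (x, y) ∈ F_7², evaluate f(x, y) mod 7. Record the zeros.
  x = 0: [0↦4, 1↦3, 2↦4, 3↦0, 4↦5, 5↦5, 6↦0]  zeros at y ∈ {3, 6}
  x = 1: [0↦3, 1↦4, 2↦0, 3↦5, 4↦5, 5↦0, 6↦4]  zeros at y ∈ {2, 5}
  x = 2: [0↦2, 1↦5, 2↦3, 3↦3, 4↦5, 5↦2, 6↦1]  zeros at y ∈ ∅
  x = 3: [0↦1, 1↦6, 2↦6, 3↦1, 4↦5, 5↦4, 6↦5]  zeros at y ∈ ∅
  x = 4: [0↦0, 1↦0, 2↦2, 3↦6, 4↦5, 5↦6, 6↦2]  zeros at y ∈ {0, 1}
  x = 5: [0↦6, 1↦1, 2↦5, 3↦4, 4↦5, 5↦1, 6↦6]  zeros at y ∈ ∅
  x = 6: [0↦5, 1↦2, 2↦1, 3↦2, 4↦5, 5↦3, 6↦3]  zeros at y ∈ ∅
Collecting zeros: affine points = {(0, 3), (0, 6), (1, 2), (1, 5), (4, 0), (4, 1)}.
Total count |C(F_7)_aff| = 6.


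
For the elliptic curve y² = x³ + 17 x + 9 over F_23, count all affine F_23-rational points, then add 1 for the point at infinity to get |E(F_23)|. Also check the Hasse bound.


Affine points = {(0, 3), (0, 20), (1, 2), (1, 21), (3, 8), (3, 15), (4, 7), (4, 16), (5, 9), (5, 14), (8, 6), (8, 17), (10, 11), (10, 12), (11, 3), (11, 20), (12, 3), (12, 20), (13, 9), (13, 14), (14, 1), (14, 22), (17, 6), (17, 17), (18, 11), (18, 12), (20, 0), (21, 6), (21, 17)}; affine count = 29; |E(F_23)| = 30.

Discriminant check: Δ ∝ 4a³ + 27b² = 4·17³ + 27·9² = 4·4913 + 27·81 ≡ 12 (mod 23). Nonzero ⇒ E is nonsingular.
For each x ∈ F_23, compute rhs = x³ + 17·x + 9 mod 23, then count y ∈ F_23 with y² ≡ rhs.
  x = 0: rhs = 9, matching y values: 3, 20 (2 points).
  x = 1: rhs = 4, matching y values: 2, 21 (2 points).
  x = 2: rhs = 5, matching y values: none (0 points).
  x = 3: rhs = 18, matching y values: 8, 15 (2 points).
  x = 4: rhs = 3, matching y values: 7, 16 (2 points).
  x = 5: rhs = 12, matching y values: 9, 14 (2 points).
  x = 6: rhs = 5, matching y values: none (0 points).
  x = 7: rhs = 11, matching y values: none (0 points).
  x = 8: rhs = 13, matching y values: 6, 17 (2 points).
  x = 9: rhs = 17, matching y values: none (0 points).
  x = 10: rhs = 6, matching y values: 11, 12 (2 points).
  x = 11: rhs = 9, matching y values: 3, 20 (2 points).
  x = 12: rhs = 9, matching y values: 3, 20 (2 points).
  x = 13: rhs = 12, matching y values: 9, 14 (2 points).
  x = 14: rhs = 1, matching y values: 1, 22 (2 points).
  x = 15: rhs = 5, matching y values: none (0 points).
  x = 16: rhs = 7, matching y values: none (0 points).
  x = 17: rhs = 13, matching y values: 6, 17 (2 points).
  x = 18: rhs = 6, matching y values: 11, 12 (2 points).
  x = 19: rhs = 15, matching y values: none (0 points).
  x = 20: rhs = 0, matching y values: 0 (1 points).
  x = 21: rhs = 13, matching y values: 6, 17 (2 points).
  x = 22: rhs = 14, matching y values: none (0 points).
Total affine count: 29.
Full point count |E(F_23)| = 29 + 1 = 30.
Hasse bound: |30 − (23+1)| = |6| = 6 ≤ 2√23 ≈ 9.5917 ✓.


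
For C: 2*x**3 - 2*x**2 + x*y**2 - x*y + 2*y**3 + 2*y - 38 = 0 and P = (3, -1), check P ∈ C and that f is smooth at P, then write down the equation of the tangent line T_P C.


Tangent line at P: 44*x - y - 133 = 0.

Step 1: f(3, -1) = 0, so P lies on C.
Step 2: partial derivatives
  f_x(x, y) = 6*x**2 - 4*x + y**2 - y, f_y(x, y) = 2*x*y - x + 6*y**2 + 2.
  f_x(P) = 44, f_y(P) = -1 (gradient nonzero, so P is smooth).
Step 3: tangent line at P: 44·(x − 3) + -1·(y − -1) = 0.
Expanding: 44*x - y - 133 = 0.


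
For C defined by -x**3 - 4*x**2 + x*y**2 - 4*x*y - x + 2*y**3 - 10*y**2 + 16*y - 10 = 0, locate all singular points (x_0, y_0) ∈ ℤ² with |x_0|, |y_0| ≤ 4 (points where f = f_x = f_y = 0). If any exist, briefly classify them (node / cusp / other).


Singular points: {(-1, 2)}; classification: node.

Compute partial derivatives:
  f_x = -3*x**2 - 8*x + y**2 - 4*y - 1.
  f_y = 2*x*y - 4*x + 6*y**2 - 20*y + 16.
Scan x_0 ∈ {−4, ..., 4}. For each x_0, f_y(x_0, y) is a polynomial in y; find its integer roots y ∈ {−4, ..., 4}, then test f_x and f at those candidates.
  x = -4: f_y(-4, y) = 6*y**2 - 28*y + 32; vanishes at y ∈ {2}. (-4, 2): f_x = -21 ≠ 0.
  x = -3: f_y(-3, y) = 6*y**2 - 26*y + 28; vanishes at y ∈ {2}. (-3, 2): f_x = -8 ≠ 0.
  x = -2: f_y(-2, y) = 6*y**2 - 24*y + 24; vanishes at y ∈ {2}. (-2, 2): f_x = -1 ≠ 0.
  x = -1: f_y(-1, y) = 6*y**2 - 22*y + 20; vanishes at y ∈ {2}. (-1, 2): f_x = 0, f = 0 — SINGULAR.
  x = 0: f_y(0, y) = 6*y**2 - 20*y + 16; vanishes at y ∈ {2}. (0, 2): f_x = -5 ≠ 0.
  x = 1: f_y(1, y) = 6*y**2 - 18*y + 12; vanishes at y ∈ {1, 2}. (1, 1): f_x = -15 ≠ 0; (1, 2): f_x = -16 ≠ 0.
  x = 2: f_y(2, y) = 6*y**2 - 16*y + 8; vanishes at y ∈ {2}. (2, 2): f_x = -33 ≠ 0.
  x = 3: f_y(3, y) = 6*y**2 - 14*y + 4; vanishes at y ∈ {2}. (3, 2): f_x = -56 ≠ 0.
  x = 4: f_y(4, y) = 6*y**2 - 12*y; vanishes at y ∈ {0, 2}. (4, 0): f_x = -81 ≠ 0; (4, 2): f_x = -85 ≠ 0.
Only singular point on the grid: (-1, 2).
Classify: substitute x = -1 + u, y = 2 + v and expand: f = -u**3 - u**2 + u*v**2 + 2*v**3 + v**2.
No constant or linear terms (consistent with a singular point). Quadratic part: -u**2 + v**2. Cubic part: -u**3 + u*v**2 + 2*v**3.
The quadratic part v**2 - u**2 = (v − u)(v + u) splits into two distinct linear factors, so there are two distinct tangent lines y − 2 = ±(x − -1) — this is a node (ordinary double point).
Classification: node.


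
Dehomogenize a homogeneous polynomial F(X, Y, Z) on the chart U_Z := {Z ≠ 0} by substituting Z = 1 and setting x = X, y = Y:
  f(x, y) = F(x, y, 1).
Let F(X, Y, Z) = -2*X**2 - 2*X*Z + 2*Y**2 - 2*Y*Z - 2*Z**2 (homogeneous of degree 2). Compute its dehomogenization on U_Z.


f(x, y) = -2*x**2 - 2*x + 2*y**2 - 2*y - 2

On U_Z we set Z = 1. Each monomial c·X^i·Y^j·Z^k in F becomes c·x^i·y^j·1^k = c·x^i·y^j.
Substituting Z = 1: F(X, Y, 1) = -2*x**2 - 2*x + 2*y**2 - 2*y - 2.
Note: deg(f) ≤ deg(F) = 2; strict inequality happens when F is divisible by Z (lost terms).


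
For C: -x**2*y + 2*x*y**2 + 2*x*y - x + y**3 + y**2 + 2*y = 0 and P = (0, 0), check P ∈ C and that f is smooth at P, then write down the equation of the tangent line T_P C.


Tangent line at P: -x + 2*y = 0.

Step 1: f(0, 0) = 0, so P lies on C.
Step 2: partial derivatives
  f_x(x, y) = -2*x*y + 2*y**2 + 2*y - 1, f_y(x, y) = -x**2 + 4*x*y + 2*x + 3*y**2 + 2*y + 2.
  f_x(P) = -1, f_y(P) = 2 (gradient nonzero, so P is smooth).
Step 3: tangent line at P: -1·(x − 0) + 2·(y − 0) = 0.
Expanding: -x + 2*y = 0.


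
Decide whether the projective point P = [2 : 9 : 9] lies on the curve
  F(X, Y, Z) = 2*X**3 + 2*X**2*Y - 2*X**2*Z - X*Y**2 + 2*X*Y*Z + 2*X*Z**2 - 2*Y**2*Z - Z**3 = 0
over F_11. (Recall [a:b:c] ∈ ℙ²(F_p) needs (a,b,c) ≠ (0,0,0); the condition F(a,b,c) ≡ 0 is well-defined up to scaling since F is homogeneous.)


F(2,9,9) ≡ 9 (mod 11); P is NOT on the curve.

Evaluate F(2, 9, 9) term-by-term (mod 11).
  2*X**3 ↦ 2·8·1·1 = 16
  2*X**2*Y ↦ 2·4·9·1 = 72
  -2*X**2*Z ↦ -2·4·1·9 = -72
  -X*Y**2 ↦ -1·2·81·1 = -162
  2*X*Y*Z ↦ 2·2·9·9 = 324
  2*X*Z**2 ↦ 2·2·1·81 = 324
  -2*Y**2*Z ↦ -2·1·81·9 = -1458
  -Z**3 ↦ -1·1·1·729 = -729
Sum: F(2, 9, 9) = (16) + (72) + (-72) + (-162) + (324) + (324) + (-1458) + (-729) = -1685.
Reducing mod 11: -1685 ≡ 9 (mod 11).
Since F(a, b, c) ≡ 9 ≠ 0 (mod 11), P does NOT lie on the curve.


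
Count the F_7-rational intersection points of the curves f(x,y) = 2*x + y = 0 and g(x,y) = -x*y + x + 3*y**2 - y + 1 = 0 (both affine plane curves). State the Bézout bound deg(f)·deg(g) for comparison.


Common zeros: {(2, 3)}; count = 1; Bézout bound = 2.

deg(f) = 1, deg(g) = 2, so Bézout bound = 2.
Scan x ∈ F_7. For each x, list the y ∈ F_7 with f(x, y) ≡ 0 and those with g(x, y) ≡ 0 (mod 7); the common zeros in that column are the intersection.
  x = 0: f ≡ 0 at y ∈ {0}; g ≡ 0 at y ∈ ∅; common: ∅.
  x = 1: f ≡ 0 at y ∈ {5}; g ≡ 0 at y ∈ {4, 6}; common: ∅.
  x = 2: f ≡ 0 at y ∈ {3}; g ≡ 0 at y ∈ {3, 5}; common: {3}.
  x = 3: f ≡ 0 at y ∈ {1}; g ≡ 0 at y ∈ ∅; common: ∅.
  x = 4: f ≡ 0 at y ∈ {6}; g ≡ 0 at y ∈ {2}; common: ∅.
  x = 5: f ≡ 0 at y ∈ {4}; g ≡ 0 at y ∈ ∅; common: ∅.
  x = 6: f ≡ 0 at y ∈ {2}; g ≡ 0 at y ∈ {0}; common: ∅.
Collecting: common zeros = {(2, 3)}, so the count is 1.
Comparison with the Bézout bound: 1 ≤ 2 = deg(f)·deg(g), as expected for curves with no common component (the affine F_7-count falls short of the bound because intersections may lie at infinity, over extension fields, or carry multiplicity).


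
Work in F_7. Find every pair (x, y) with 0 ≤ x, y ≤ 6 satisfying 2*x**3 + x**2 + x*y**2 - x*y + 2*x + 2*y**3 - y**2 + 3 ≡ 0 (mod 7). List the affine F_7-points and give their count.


Affine F_7-points: {(0, 6), (1, 6), (2, 1), (2, 3), (2, 6), (3, 5), (4, 2), (4, 3), (4, 4), (6, 0)}; count = 10.

For each of the 49 pairs (x, y) ∈ F_7², evaluate f(x, y) mod 7. Record the zeros.
  x = 0: [0↦3, 1↦4, 2↦1, 3↦6, 4↦3, 5↦4, 6↦0]  zeros at y ∈ {6}
  x = 1: [0↦1, 1↦2, 2↦1, 3↦3, 4↦6, 5↦1, 6↦0]  zeros at y ∈ {6}
  x = 2: [0↦6, 1↦0, 2↦1, 3↦0, 4↦2, 5↦5, 6↦0]  zeros at y ∈ {1, 3, 6}
  x = 3: [0↦2, 1↦3, 2↦6, 3↦2, 4↦3, 5↦0, 6↦5]  zeros at y ∈ {5}
  x = 4: [0↦1, 1↦2, 2↦0, 3↦0, 4↦0, 5↦5, 6↦6]  zeros at y ∈ {2, 3, 4}
  x = 5: [0↦1, 1↦2, 2↦2, 3↦6, 4↦5, 5↦4, 6↦1]  zeros at y ∈ ∅
  x = 6: [0↦0, 1↦1, 2↦3, 3↦4, 4↦2, 5↦2, 6↦2]  zeros at y ∈ {0}
Collecting zeros: affine points = {(0, 6), (1, 6), (2, 1), (2, 3), (2, 6), (3, 5), (4, 2), (4, 3), (4, 4), (6, 0)}.
Total count |C(F_7)_aff| = 10.


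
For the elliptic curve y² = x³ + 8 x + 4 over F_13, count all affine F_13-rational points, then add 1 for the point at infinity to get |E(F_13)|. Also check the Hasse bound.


Affine points = {(0, 2), (0, 11), (1, 0), (3, 4), (3, 9), (4, 3), (4, 10), (5, 0), (7, 0), (9, 5), (9, 8)}; affine count = 11; |E(F_13)| = 12.

Discriminant check: Δ ∝ 4a³ + 27b² = 4·8³ + 27·4² = 4·512 + 27·16 ≡ 10 (mod 13). Nonzero ⇒ E is nonsingular.
For each x ∈ F_13, compute rhs = x³ + 8·x + 4 mod 13, then count y ∈ F_13 with y² ≡ rhs.
  x = 0: rhs = 4, matching y values: 2, 11 (2 points).
  x = 1: rhs = 0, matching y values: 0 (1 points).
  x = 2: rhs = 2, matching y values: none (0 points).
  x = 3: rhs = 3, matching y values: 4, 9 (2 points).
  x = 4: rhs = 9, matching y values: 3, 10 (2 points).
  x = 5: rhs = 0, matching y values: 0 (1 points).
  x = 6: rhs = 8, matching y values: none (0 points).
  x = 7: rhs = 0, matching y values: 0 (1 points).
  x = 8: rhs = 8, matching y values: none (0 points).
  x = 9: rhs = 12, matching y values: 5, 8 (2 points).
  x = 10: rhs = 5, matching y values: none (0 points).
  x = 11: rhs = 6, matching y values: none (0 points).
  x = 12: rhs = 8, matching y values: none (0 points).
Total affine count: 11.
Full point count |E(F_13)| = 11 + 1 = 12.
Hasse bound: |12 − (13+1)| = |-2| = 2 ≤ 2√13 ≈ 7.2111 ✓.


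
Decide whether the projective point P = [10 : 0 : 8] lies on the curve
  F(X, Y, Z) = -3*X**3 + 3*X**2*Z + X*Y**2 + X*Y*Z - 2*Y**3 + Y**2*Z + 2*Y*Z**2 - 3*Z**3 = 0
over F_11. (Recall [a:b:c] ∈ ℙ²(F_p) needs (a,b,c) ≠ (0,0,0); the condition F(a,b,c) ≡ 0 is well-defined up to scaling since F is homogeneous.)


F(10,0,8) ≡ 9 (mod 11); P is NOT on the curve.

Evaluate F(10, 0, 8) term-by-term (mod 11).
  -3*X**3 ↦ -3·1000·1·1 = -3000
  3*X**2*Z ↦ 3·100·1·8 = 2400
  X*Y**2 ↦ 1·10·0·1 = 0
  X*Y*Z ↦ 1·10·0·8 = 0
  -2*Y**3 ↦ -2·1·0·1 = 0
  Y**2*Z ↦ 1·1·0·8 = 0
  2*Y*Z**2 ↦ 2·1·0·64 = 0
  -3*Z**3 ↦ -3·1·1·512 = -1536
Sum: F(10, 0, 8) = (-3000) + (2400) + (0) + (0) + (0) + (0) + (0) + (-1536) = -2136.
Reducing mod 11: -2136 ≡ 9 (mod 11).
Since F(a, b, c) ≡ 9 ≠ 0 (mod 11), P does NOT lie on the curve.


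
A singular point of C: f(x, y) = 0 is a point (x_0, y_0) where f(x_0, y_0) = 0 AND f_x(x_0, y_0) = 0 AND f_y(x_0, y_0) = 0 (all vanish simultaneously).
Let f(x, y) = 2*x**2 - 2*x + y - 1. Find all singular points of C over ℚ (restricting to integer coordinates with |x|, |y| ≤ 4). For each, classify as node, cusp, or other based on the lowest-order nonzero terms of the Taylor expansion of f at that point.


No singular points in the scanned grid; C is smooth there.

Compute partial derivatives:
  f_x = 4*x - 2.
  f_y = 1.
f_y = 1 is a nonzero constant, so f_y never vanishes: no point (x, y) can satisfy f = f_x = f_y = 0. In particular no (x, y) ∈ {−4, ..., 4}² is singular; the curve is smooth.


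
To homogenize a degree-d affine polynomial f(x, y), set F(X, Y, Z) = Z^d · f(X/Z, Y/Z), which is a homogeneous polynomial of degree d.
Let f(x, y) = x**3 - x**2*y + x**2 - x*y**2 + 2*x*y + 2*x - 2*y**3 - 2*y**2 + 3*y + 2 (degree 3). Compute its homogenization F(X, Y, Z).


F(X, Y, Z) = X**3 - X**2*Y + X**2*Z - X*Y**2 + 2*X*Y*Z + 2*X*Z**2 - 2*Y**3 - 2*Y**2*Z + 3*Y*Z**2 + 2*Z**3

deg(f) = 3.
Substitute x = X/Z, y = Y/Z into f, then multiply by Z^3.
  monomial 1·x^3·y^0 ↦ 1·X^3·Y^0·Z^0.
  monomial -1·x^2·y^1 ↦ -1·X^2·Y^1·Z^0.
  monomial 1·x^2·y^0 ↦ 1·X^2·Y^0·Z^1.
  monomial -1·x^1·y^2 ↦ -1·X^1·Y^2·Z^0.
  monomial 2·x^1·y^1 ↦ 2·X^1·Y^1·Z^1.
  monomial 2·x^1·y^0 ↦ 2·X^1·Y^0·Z^2.
  monomial -2·x^0·y^3 ↦ -2·X^0·Y^3·Z^0.
  monomial -2·x^0·y^2 ↦ -2·X^0·Y^2·Z^1.
  monomial 3·x^0·y^1 ↦ 3·X^0·Y^1·Z^2.
  monomial 2·x^0·y^0 ↦ 2·X^0·Y^0·Z^3.
Collecting: F(X, Y, Z) = X**3 - X**2*Y + X**2*Z - X*Y**2 + 2*X*Y*Z + 2*X*Z**2 - 2*Y**3 - 2*Y**2*Z + 3*Y*Z**2 + 2*Z**3.


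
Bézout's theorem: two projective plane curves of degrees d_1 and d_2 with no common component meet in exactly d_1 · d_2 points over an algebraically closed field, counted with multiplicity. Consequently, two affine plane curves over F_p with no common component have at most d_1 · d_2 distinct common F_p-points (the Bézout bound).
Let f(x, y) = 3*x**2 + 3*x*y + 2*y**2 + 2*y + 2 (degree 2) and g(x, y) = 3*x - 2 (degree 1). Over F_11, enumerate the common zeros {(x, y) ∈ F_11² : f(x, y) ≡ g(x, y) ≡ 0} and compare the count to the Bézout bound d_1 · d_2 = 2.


Common zeros: {(8, 4), (8, 5)}; count = 2; Bézout bound = 2.

deg(f) = 2, deg(g) = 1, so Bézout bound = 2.
Scan x ∈ F_11. For each x, list the y ∈ F_11 with f(x, y) ≡ 0 and those with g(x, y) ≡ 0 (mod 11); the common zeros in that column are the intersection.
  x = 0: f ≡ 0 at y ∈ ∅; g ≡ 0 at y ∈ ∅; common: ∅.
  x = 1: f ≡ 0 at y ∈ ∅; g ≡ 0 at y ∈ ∅; common: ∅.
  x = 2: f ≡ 0 at y ∈ ∅; g ≡ 0 at y ∈ ∅; common: ∅.
  x = 3: f ≡ 0 at y ∈ ∅; g ≡ 0 at y ∈ ∅; common: ∅.
  x = 4: f ≡ 0 at y ∈ {1, 3}; g ≡ 0 at y ∈ ∅; common: ∅.
  x = 5: f ≡ 0 at y ∈ {0, 8}; g ≡ 0 at y ∈ ∅; common: ∅.
  x = 6: f ≡ 0 at y ∈ {0, 1}; g ≡ 0 at y ∈ ∅; common: ∅.
  x = 7: f ≡ 0 at y ∈ ∅; g ≡ 0 at y ∈ ∅; common: ∅.
  x = 8: f ≡ 0 at y ∈ {4, 5}; g ≡ 0 at y ∈ {0, 1, 2, 3, 4, 5, 6, 7, 8, 9, 10}; common: {4, 5}.
  x = 9: f ≡ 0 at y ∈ {5, 8}; g ≡ 0 at y ∈ ∅; common: ∅.
  x = 10: f ≡ 0 at y ∈ {2, 4}; g ≡ 0 at y ∈ ∅; common: ∅.
Collecting: common zeros = {(8, 4), (8, 5)}, so the count is 2.
Comparison with the Bézout bound: 2 ≤ 2 = deg(f)·deg(g), as expected for curves with no common component (the bound is attained).


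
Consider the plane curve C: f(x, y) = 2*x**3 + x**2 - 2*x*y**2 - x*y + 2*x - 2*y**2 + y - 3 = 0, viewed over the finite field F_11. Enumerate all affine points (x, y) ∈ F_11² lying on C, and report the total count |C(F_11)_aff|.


Affine F_11-points: {(3, 0), (3, 8), (5, 9), (8, 5), (10, 3)}; count = 5.

For each of the 121 pairs (x, y) ∈ F_11², evaluate f(x, y) mod 11. Record the zeros.
  x = 0: [0↦8, 1↦7, 2↦2, 3↦4, 4↦2, 5↦7, 6↦8, 7↦5, 8↦9, 9↦9, 10↦5]  zeros at y ∈ ∅
  x = 1: [0↦2, 1↦9, 2↦8, 3↦10, 4↦4, 5↦1, 6↦1, 7↦4, 8↦10, 9↦8, 10↦9]  zeros at y ∈ ∅
  x = 2: [0↦10, 1↦3, 2↦6, 3↦8, 4↦9, 5↦9, 6↦8, 7↦6, 8↦3, 9↦10, 10↦5]  zeros at y ∈ ∅
  x = 3: [0↦0, 1↦1, 2↦8, 3↦10, 4↦7, 5↦10, 6↦8, 7↦1, 8↦0, 9↦5, 10↦5]  zeros at y ∈ {0, 8}
  x = 4: [0↦6, 1↦4, 2↦4, 3↦6, 4↦10, 5↦5, 6↦2, 7↦1, 8↦2, 9↦5, 10↦10]  zeros at y ∈ ∅
  x = 5: [0↦7, 1↦2, 2↦6, 3↦8, 4↦8, 5↦6, 6↦2, 7↦7, 8↦10, 9↦0, 10↦10]  zeros at y ∈ {9}
  x = 6: [0↦4, 1↦7, 2↦4, 3↦6, 4↦2, 5↦3, 6↦9, 7↦9, 8↦3, 9↦2, 10↦6]  zeros at y ∈ ∅
  x = 7: [0↦9, 1↦9, 2↦10, 3↦1, 4↦4, 5↦8, 6↦2, 7↦8, 8↦4, 9↦1, 10↦10]  zeros at y ∈ ∅
  x = 8: [0↦1, 1↦9, 2↦3, 3↦5, 4↦4, 5↦0, 6↦4, 7↦5, 8↦3, 9↦9, 10↦1]  zeros at y ∈ {5}
  x = 9: [0↦3, 1↦8, 2↦6, 3↦8, 4↦3, 5↦2, 6↦5, 7↦1, 8↦1, 9↦5, 10↦2]  zeros at y ∈ ∅
  x = 10: [0↦5, 1↦7, 2↦9, 3↦0, 4↦2, 5↦4, 6↦6, 7↦8, 8↦10, 9↦1, 10↦3]  zeros at y ∈ {3}
Collecting zeros: affine points = {(3, 0), (3, 8), (5, 9), (8, 5), (10, 3)}.
Total count |C(F_11)_aff| = 5.
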